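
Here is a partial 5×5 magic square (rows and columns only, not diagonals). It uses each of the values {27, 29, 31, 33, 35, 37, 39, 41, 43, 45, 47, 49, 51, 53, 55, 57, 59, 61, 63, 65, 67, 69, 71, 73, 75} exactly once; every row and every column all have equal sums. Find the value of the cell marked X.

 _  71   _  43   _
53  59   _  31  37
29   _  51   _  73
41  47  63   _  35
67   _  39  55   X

The 25 entries sum to 1275, so each line sums to 1275/5 = 255.
Row 2 must total 255; the given cells sum to 180, so (2,3) = 75.
Row 4 needs 255; the known cells sum to 186, so (4,4) = 69.
Column 1 needs 255; the known cells sum to 190, so (1,1) = 65.
The remaining cell in column 3 is (1,3) = 255 − 228 = 27.
From column 4, 255 − (43 + 31 + 69 + 55) gives (3,4) = 57.
From row 1, 255 − (65 + 71 + 27 + 43) gives (1,5) = 49.
Using row 3: 29 + 51 + 57 + 73 + ? → (3,2) = 255 − 210 = 45.
Column 2 needs 255; the known cells sum to 222, so (5,2) = 33.
The remaining cell in column 5 is (5,5) = 255 − 194 = 61.

61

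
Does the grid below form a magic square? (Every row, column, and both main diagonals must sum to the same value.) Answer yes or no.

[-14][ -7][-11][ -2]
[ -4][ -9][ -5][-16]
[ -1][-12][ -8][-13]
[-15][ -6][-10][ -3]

Row 1: -14 + (-7) + (-11) + (-2) = -34.
Row 2: -4 + (-9) + (-5) + (-16) = -34.
Row 3: -1 + (-12) + (-8) + (-13) = -34.
Row 4: -15 + (-6) + (-10) + (-3) = -34.
Column 1: -14 + (-4) + (-1) + (-15) = -34.
Column 2: -7 + (-9) + (-12) + (-6) = -34.
Column 3: -11 + (-5) + (-8) + (-10) = -34.
Column 4: -2 + (-16) + (-13) + (-3) = -34.
Main diagonal: -14 + (-9) + (-8) + (-3) = -34.
Anti-diagonal: -2 + (-5) + (-12) + (-15) = -34.
All lines sum to -34.

Yes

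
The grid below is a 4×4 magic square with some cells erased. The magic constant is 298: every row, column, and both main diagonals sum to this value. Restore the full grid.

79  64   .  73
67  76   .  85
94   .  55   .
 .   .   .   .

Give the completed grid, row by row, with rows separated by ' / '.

79 64 82 73 / 67 76 70 85 / 94 97 55 52 / 58 61 91 88

Using row 1: 79 + 64 + 73 + ? → (1,3) = 298 − 216 = 82.
Row 2 needs 298; the known cells sum to 228, so (2,3) = 70.
From column 1, 298 − (79 + 67 + 94) gives (4,1) = 58.
Using column 3: 82 + 70 + 55 + ? → (4,3) = 298 − 207 = 91.
The remaining cell in main diagonal is (4,4) = 298 − 210 = 88.
Anti-diagonal must total 298; the given cells sum to 201, so (3,2) = 97.
Using row 3: 94 + 97 + 55 + ? → (3,4) = 298 − 246 = 52.
The remaining cell in row 4 is (4,2) = 298 − 237 = 61.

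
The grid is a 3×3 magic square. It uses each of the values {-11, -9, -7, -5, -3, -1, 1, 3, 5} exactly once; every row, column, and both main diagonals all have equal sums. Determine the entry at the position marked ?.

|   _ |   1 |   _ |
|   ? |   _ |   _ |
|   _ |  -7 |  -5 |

-11

The 9 entries sum to -27, so each line sums to -27/3 = -9.
From row 3, -9 − (-7 + (-5)) gives (3,1) = 3.
Column 2 needs -9; the known cells sum to -6, so (2,2) = -3.
Main diagonal needs -9; the known cells sum to -8, so (1,1) = -1.
Anti-diagonal needs -9; the known cells sum to 0, so (1,3) = -9.
The remaining cell in column 1 is (2,1) = -9 − 2 = -11.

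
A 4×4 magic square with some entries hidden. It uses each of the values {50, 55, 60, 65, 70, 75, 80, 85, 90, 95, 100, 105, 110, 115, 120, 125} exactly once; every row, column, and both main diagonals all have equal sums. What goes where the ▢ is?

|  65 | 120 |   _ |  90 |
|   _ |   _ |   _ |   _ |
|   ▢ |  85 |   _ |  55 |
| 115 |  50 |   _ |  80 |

100

The 16 entries sum to 1400, so each line sums to 1400/4 = 350.
Row 1 needs 350; the known cells sum to 275, so (1,3) = 75.
Row 4: 115 + 50 + 80 + ? = 350, so (4,3) = 105.
Column 2 must total 350; the given cells sum to 255, so (2,2) = 95.
Column 4 must total 350; the given cells sum to 225, so (2,4) = 125.
Main diagonal needs 350; the known cells sum to 240, so (3,3) = 110.
Anti-diagonal: 90 + 85 + 115 + ? = 350, so (2,3) = 60.
Row 2: 95 + 60 + 125 + ? = 350, so (2,1) = 70.
Row 3: 85 + 110 + 55 + ? = 350, so (3,1) = 100.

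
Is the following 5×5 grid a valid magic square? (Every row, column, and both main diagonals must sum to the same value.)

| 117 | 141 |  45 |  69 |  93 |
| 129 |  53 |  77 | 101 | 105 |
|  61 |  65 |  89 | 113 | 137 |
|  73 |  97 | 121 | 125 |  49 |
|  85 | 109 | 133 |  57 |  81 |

Yes

Row 1: 117 + 141 + 45 + 69 + 93 = 465.
Row 2: 129 + 53 + 77 + 101 + 105 = 465.
Row 3: 61 + 65 + 89 + 113 + 137 = 465.
Row 4: 73 + 97 + 121 + 125 + 49 = 465.
Row 5: 85 + 109 + 133 + 57 + 81 = 465.
Column 1: 117 + 129 + 61 + 73 + 85 = 465.
Column 2: 141 + 53 + 65 + 97 + 109 = 465.
Column 3: 45 + 77 + 89 + 121 + 133 = 465.
Column 4: 69 + 101 + 113 + 125 + 57 = 465.
Column 5: 93 + 105 + 137 + 49 + 81 = 465.
Main diagonal: 117 + 53 + 89 + 125 + 81 = 465.
Anti-diagonal: 93 + 101 + 89 + 97 + 85 = 465.
All lines sum to 465.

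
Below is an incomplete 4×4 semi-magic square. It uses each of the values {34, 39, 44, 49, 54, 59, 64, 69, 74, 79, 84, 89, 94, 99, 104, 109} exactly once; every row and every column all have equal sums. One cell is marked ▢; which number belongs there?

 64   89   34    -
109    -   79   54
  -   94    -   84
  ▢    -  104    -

The 16 entries sum to 1144, so each line sums to 1144/4 = 286.
The remaining cell in row 1 is (1,4) = 286 − 187 = 99.
Row 2 must total 286; the given cells sum to 242, so (2,2) = 44.
Column 2 needs 286; the known cells sum to 227, so (4,2) = 59.
Using column 3: 34 + 79 + 104 + ? → (3,3) = 286 − 217 = 69.
Column 4: 99 + 54 + 84 + ? = 286, so (4,4) = 49.
Row 3 must total 286; the given cells sum to 247, so (3,1) = 39.
Row 4 must total 286; the given cells sum to 212, so (4,1) = 74.

74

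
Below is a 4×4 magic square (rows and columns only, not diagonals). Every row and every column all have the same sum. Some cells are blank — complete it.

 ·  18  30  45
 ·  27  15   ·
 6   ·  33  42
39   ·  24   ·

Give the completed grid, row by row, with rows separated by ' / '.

Column 3 is already complete: 30 + 15 + 33 + 24 = 102, so that is the magic constant.
Row 1 must total 102; the given cells sum to 93, so (1,1) = 9.
Row 3 needs 102; the known cells sum to 81, so (3,2) = 21.
Column 1: 9 + 6 + 39 + ? = 102, so (2,1) = 48.
The remaining cell in column 2 is (4,2) = 102 − 66 = 36.
From row 2, 102 − (48 + 27 + 15) gives (2,4) = 12.
Row 4: 39 + 36 + 24 + ? = 102, so (4,4) = 3.

9 18 30 45 / 48 27 15 12 / 6 21 33 42 / 39 36 24 3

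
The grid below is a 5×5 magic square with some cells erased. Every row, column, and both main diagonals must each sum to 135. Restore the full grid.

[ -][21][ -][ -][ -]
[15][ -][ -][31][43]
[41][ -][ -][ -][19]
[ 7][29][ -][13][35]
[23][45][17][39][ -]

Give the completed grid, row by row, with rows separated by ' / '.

49 21 33 5 27 / 15 37 9 31 43 / 41 3 25 47 19 / 7 29 51 13 35 / 23 45 17 39 11

Row 4 must total 135; the given cells sum to 84, so (4,3) = 51.
Row 5: 23 + 45 + 17 + 39 + ? = 135, so (5,5) = 11.
Column 1: 15 + 41 + 7 + 23 + ? = 135, so (1,1) = 49.
Column 5: 43 + 19 + 35 + 11 + ? = 135, so (1,5) = 27.
Anti-diagonal needs 135; the known cells sum to 110, so (3,3) = 25.
Using main diagonal: 49 + 25 + 13 + 11 + ? → (2,2) = 135 − 98 = 37.
Row 2 needs 135; the known cells sum to 126, so (2,3) = 9.
Using column 2: 21 + 37 + 29 + 45 + ? → (3,2) = 135 − 132 = 3.
Column 3: 9 + 25 + 51 + 17 + ? = 135, so (1,3) = 33.
From row 1, 135 − (49 + 21 + 33 + 27) gives (1,4) = 5.
Using row 3: 41 + 3 + 25 + 19 + ? → (3,4) = 135 − 88 = 47.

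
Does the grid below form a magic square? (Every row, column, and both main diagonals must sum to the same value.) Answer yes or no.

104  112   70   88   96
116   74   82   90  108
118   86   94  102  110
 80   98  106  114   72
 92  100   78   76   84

Row 1: 104 + 112 + 70 + 88 + 96 = 470.
Row 2: 116 + 74 + 82 + 90 + 108 = 470.
Row 3: 118 + 86 + 94 + 102 + 110 = 510.
Row 4: 80 + 98 + 106 + 114 + 72 = 470.
Row 5: 92 + 100 + 78 + 76 + 84 = 430.
Column 1: 104 + 116 + 118 + 80 + 92 = 510.
Column 2: 112 + 74 + 86 + 98 + 100 = 470.
Column 3: 70 + 82 + 94 + 106 + 78 = 430.
Column 4: 88 + 90 + 102 + 114 + 76 = 470.
Column 5: 96 + 108 + 110 + 72 + 84 = 470.
Main diagonal: 104 + 74 + 94 + 114 + 84 = 470.
Anti-diagonal: 96 + 90 + 94 + 98 + 92 = 470.

No — row 3 sums to 510 but column 5 sums to 470.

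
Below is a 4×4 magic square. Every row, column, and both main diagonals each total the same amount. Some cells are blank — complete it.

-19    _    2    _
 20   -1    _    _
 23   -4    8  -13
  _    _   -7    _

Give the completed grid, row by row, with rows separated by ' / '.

Row 3 is already complete: 23 + -4 + 8 + -13 = 14, so that is the magic constant.
Column 1 must total 14; the given cells sum to 24, so (4,1) = -10.
The remaining cell in column 3 is (2,3) = 14 − 3 = 11.
From main diagonal, 14 − (-19 + (-1) + 8) gives (4,4) = 26.
Anti-diagonal must total 14; the given cells sum to -3, so (1,4) = 17.
Row 1 needs 14; the known cells sum to 0, so (1,2) = 14.
Using row 2: 20 + (-1) + 11 + ? → (2,4) = 14 − 30 = -16.
Using row 4: -10 + (-7) + 26 + ? → (4,2) = 14 − 9 = 5.

-19 14 2 17 / 20 -1 11 -16 / 23 -4 8 -13 / -10 5 -7 26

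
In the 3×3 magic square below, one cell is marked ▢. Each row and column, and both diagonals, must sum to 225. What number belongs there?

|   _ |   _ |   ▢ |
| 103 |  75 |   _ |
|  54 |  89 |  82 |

96

Using row 2: 103 + 75 + ? → (2,3) = 225 − 178 = 47.
Column 1: 103 + 54 + ? = 225, so (1,1) = 68.
Using column 2: 75 + 89 + ? → (1,2) = 225 − 164 = 61.
Column 3 needs 225; the known cells sum to 129, so (1,3) = 96.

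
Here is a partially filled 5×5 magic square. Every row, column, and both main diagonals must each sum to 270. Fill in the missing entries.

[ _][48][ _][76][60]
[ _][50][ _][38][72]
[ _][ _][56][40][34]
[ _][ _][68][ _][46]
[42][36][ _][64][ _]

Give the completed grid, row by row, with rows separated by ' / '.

Column 4: 76 + 38 + 40 + 64 + ? = 270, so (4,4) = 52.
The remaining cell in column 5 is (5,5) = 270 − 212 = 58.
Main diagonal needs 270; the known cells sum to 216, so (1,1) = 54.
From anti-diagonal, 270 − (60 + 38 + 56 + 42) gives (4,2) = 74.
Row 1: 54 + 48 + 76 + 60 + ? = 270, so (1,3) = 32.
From row 4, 270 − (74 + 68 + 52 + 46) gives (4,1) = 30.
Row 5 must total 270; the given cells sum to 200, so (5,3) = 70.
Column 2 must total 270; the given cells sum to 208, so (3,2) = 62.
The remaining cell in column 3 is (2,3) = 270 − 226 = 44.
Row 2 must total 270; the given cells sum to 204, so (2,1) = 66.
From row 3, 270 − (62 + 56 + 40 + 34) gives (3,1) = 78.

54 48 32 76 60 / 66 50 44 38 72 / 78 62 56 40 34 / 30 74 68 52 46 / 42 36 70 64 58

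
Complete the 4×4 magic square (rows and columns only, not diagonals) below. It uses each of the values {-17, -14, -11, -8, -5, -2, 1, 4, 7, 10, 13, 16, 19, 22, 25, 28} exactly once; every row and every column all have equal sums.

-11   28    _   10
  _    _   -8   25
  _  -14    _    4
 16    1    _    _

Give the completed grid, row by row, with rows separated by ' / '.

The 16 entries sum to 88, so each line sums to 88/4 = 22.
Row 1: -11 + 28 + 10 + ? = 22, so (1,3) = -5.
Column 2: 28 + (-14) + 1 + ? = 22, so (2,2) = 7.
The remaining cell in column 4 is (4,4) = 22 − 39 = -17.
Using row 2: 7 + (-8) + 25 + ? → (2,1) = 22 − 24 = -2.
Row 4: 16 + 1 + (-17) + ? = 22, so (4,3) = 22.
The remaining cell in column 1 is (3,1) = 22 − 3 = 19.
Using column 3: -5 + (-8) + 22 + ? → (3,3) = 22 − 9 = 13.

-11 28 -5 10 / -2 7 -8 25 / 19 -14 13 4 / 16 1 22 -17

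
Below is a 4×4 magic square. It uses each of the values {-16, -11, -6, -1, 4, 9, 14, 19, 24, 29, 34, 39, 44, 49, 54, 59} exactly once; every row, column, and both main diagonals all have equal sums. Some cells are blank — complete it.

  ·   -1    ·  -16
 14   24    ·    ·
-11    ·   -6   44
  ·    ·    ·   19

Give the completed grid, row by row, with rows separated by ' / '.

The 16 entries sum to 344, so each line sums to 344/4 = 86.
Row 3 must total 86; the given cells sum to 27, so (3,2) = 59.
Column 2 needs 86; the known cells sum to 82, so (4,2) = 4.
Column 4: -16 + 44 + 19 + ? = 86, so (2,4) = 39.
The remaining cell in main diagonal is (1,1) = 86 − 37 = 49.
Using row 1: 49 + (-1) + (-16) + ? → (1,3) = 86 − 32 = 54.
From row 2, 86 − (14 + 24 + 39) gives (2,3) = 9.
From column 1, 86 − (49 + 14 + (-11)) gives (4,1) = 34.
From column 3, 86 − (54 + 9 + (-6)) gives (4,3) = 29.

49 -1 54 -16 / 14 24 9 39 / -11 59 -6 44 / 34 4 29 19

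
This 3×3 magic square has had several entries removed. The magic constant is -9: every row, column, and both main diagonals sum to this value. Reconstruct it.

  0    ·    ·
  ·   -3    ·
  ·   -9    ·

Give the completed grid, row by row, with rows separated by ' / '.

Column 2 needs -9; the known cells sum to -12, so (1,2) = 3.
From main diagonal, -9 − (0 + (-3)) gives (3,3) = -6.
The remaining cell in row 1 is (1,3) = -9 − 3 = -12.
The remaining cell in row 3 is (3,1) = -9 − (-15) = 6.
The remaining cell in column 1 is (2,1) = -9 − 6 = -15.
The remaining cell in column 3 is (2,3) = -9 − (-18) = 9.

0 3 -12 / -15 -3 9 / 6 -9 -6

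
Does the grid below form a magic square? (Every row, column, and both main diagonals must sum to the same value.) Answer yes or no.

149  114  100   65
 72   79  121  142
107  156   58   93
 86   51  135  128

No — row 4 sums to 400 but row 2 sums to 414.

Row 1: 149 + 114 + 100 + 65 = 428.
Row 2: 72 + 79 + 121 + 142 = 414.
Row 3: 107 + 156 + 58 + 93 = 414.
Row 4: 86 + 51 + 135 + 128 = 400.
Column 1: 149 + 72 + 107 + 86 = 414.
Column 2: 114 + 79 + 156 + 51 = 400.
Column 3: 100 + 121 + 58 + 135 = 414.
Column 4: 65 + 142 + 93 + 128 = 428.
Main diagonal: 149 + 79 + 58 + 128 = 414.
Anti-diagonal: 65 + 121 + 156 + 86 = 428.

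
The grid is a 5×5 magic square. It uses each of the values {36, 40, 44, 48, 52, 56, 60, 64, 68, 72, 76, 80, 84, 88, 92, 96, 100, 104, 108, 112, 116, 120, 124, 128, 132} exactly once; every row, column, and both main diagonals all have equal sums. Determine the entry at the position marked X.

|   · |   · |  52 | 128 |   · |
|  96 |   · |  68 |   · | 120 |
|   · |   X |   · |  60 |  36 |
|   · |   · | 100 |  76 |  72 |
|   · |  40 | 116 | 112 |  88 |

108

The 25 entries sum to 2100, so each line sums to 2100/5 = 420.
From row 5, 420 − (40 + 116 + 112 + 88) gives (5,1) = 64.
Column 3 must total 420; the given cells sum to 336, so (3,3) = 84.
Column 4 must total 420; the given cells sum to 376, so (2,4) = 44.
Column 5 must total 420; the given cells sum to 316, so (1,5) = 104.
The remaining cell in anti-diagonal is (4,2) = 420 − 296 = 124.
Row 2 must total 420; the given cells sum to 328, so (2,2) = 92.
From row 4, 420 − (124 + 100 + 76 + 72) gives (4,1) = 48.
From main diagonal, 420 − (92 + 84 + 76 + 88) gives (1,1) = 80.
Row 1: 80 + 52 + 128 + 104 + ? = 420, so (1,2) = 56.
Column 1 needs 420; the known cells sum to 288, so (3,1) = 132.
Using column 2: 56 + 92 + 124 + 40 + ? → (3,2) = 420 − 312 = 108.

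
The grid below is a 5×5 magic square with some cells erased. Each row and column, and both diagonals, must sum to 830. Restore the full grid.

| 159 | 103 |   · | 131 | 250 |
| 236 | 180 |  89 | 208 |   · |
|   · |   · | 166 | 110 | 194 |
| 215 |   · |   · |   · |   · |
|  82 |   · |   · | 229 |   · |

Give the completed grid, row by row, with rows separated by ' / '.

Row 1 must total 830; the given cells sum to 643, so (1,3) = 187.
Row 2: 236 + 180 + 89 + 208 + ? = 830, so (2,5) = 117.
From column 1, 830 − (159 + 236 + 215 + 82) gives (3,1) = 138.
Column 4 must total 830; the given cells sum to 678, so (4,4) = 152.
Main diagonal needs 830; the known cells sum to 657, so (5,5) = 173.
Anti-diagonal must total 830; the given cells sum to 706, so (4,2) = 124.
Using row 3: 138 + 166 + 110 + 194 + ? → (3,2) = 830 − 608 = 222.
Column 2 must total 830; the given cells sum to 629, so (5,2) = 201.
The remaining cell in column 5 is (4,5) = 830 − 734 = 96.
Row 4 needs 830; the known cells sum to 587, so (4,3) = 243.
The remaining cell in row 5 is (5,3) = 830 − 685 = 145.

159 103 187 131 250 / 236 180 89 208 117 / 138 222 166 110 194 / 215 124 243 152 96 / 82 201 145 229 173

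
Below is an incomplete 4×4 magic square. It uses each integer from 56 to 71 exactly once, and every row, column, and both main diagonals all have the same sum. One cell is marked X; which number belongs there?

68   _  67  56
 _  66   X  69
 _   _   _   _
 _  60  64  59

62

The entries are 56 through 71, which sum to 1016, so each line sums to 1016/4 = 254.
From row 1, 254 − (68 + 67 + 56) gives (1,2) = 63.
Row 4 needs 254; the known cells sum to 183, so (4,1) = 71.
Column 2: 63 + 66 + 60 + ? = 254, so (3,2) = 65.
Column 4 must total 254; the given cells sum to 184, so (3,4) = 70.
Main diagonal: 68 + 66 + 59 + ? = 254, so (3,3) = 61.
Anti-diagonal needs 254; the known cells sum to 192, so (2,3) = 62.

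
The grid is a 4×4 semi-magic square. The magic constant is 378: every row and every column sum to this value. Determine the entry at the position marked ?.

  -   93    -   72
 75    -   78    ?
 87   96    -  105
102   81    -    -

From row 3, 378 − (87 + 96 + 105) gives (3,3) = 90.
Column 1: 75 + 87 + 102 + ? = 378, so (1,1) = 114.
Column 2: 93 + 96 + 81 + ? = 378, so (2,2) = 108.
Using row 1: 114 + 93 + 72 + ? → (1,3) = 378 − 279 = 99.
Row 2 must total 378; the given cells sum to 261, so (2,4) = 117.

117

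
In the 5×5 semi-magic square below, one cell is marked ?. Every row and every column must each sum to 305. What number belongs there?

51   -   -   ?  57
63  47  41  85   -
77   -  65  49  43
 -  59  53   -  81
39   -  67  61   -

73

From row 2, 305 − (63 + 47 + 41 + 85) gives (2,5) = 69.
Row 3 must total 305; the given cells sum to 234, so (3,2) = 71.
The remaining cell in column 1 is (4,1) = 305 − 230 = 75.
From column 3, 305 − (41 + 65 + 53 + 67) gives (1,3) = 79.
The remaining cell in column 5 is (5,5) = 305 − 250 = 55.
From row 4, 305 − (75 + 59 + 53 + 81) gives (4,4) = 37.
Row 5 needs 305; the known cells sum to 222, so (5,2) = 83.
Using column 2: 47 + 71 + 59 + 83 + ? → (1,2) = 305 − 260 = 45.
From column 4, 305 − (85 + 49 + 37 + 61) gives (1,4) = 73.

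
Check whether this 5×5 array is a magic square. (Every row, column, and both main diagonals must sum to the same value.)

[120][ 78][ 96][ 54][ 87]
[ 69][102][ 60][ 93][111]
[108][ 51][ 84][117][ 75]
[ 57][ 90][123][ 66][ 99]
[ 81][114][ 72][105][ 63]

Yes

Row 1: 120 + 78 + 96 + 54 + 87 = 435.
Row 2: 69 + 102 + 60 + 93 + 111 = 435.
Row 3: 108 + 51 + 84 + 117 + 75 = 435.
Row 4: 57 + 90 + 123 + 66 + 99 = 435.
Row 5: 81 + 114 + 72 + 105 + 63 = 435.
Column 1: 120 + 69 + 108 + 57 + 81 = 435.
Column 2: 78 + 102 + 51 + 90 + 114 = 435.
Column 3: 96 + 60 + 84 + 123 + 72 = 435.
Column 4: 54 + 93 + 117 + 66 + 105 = 435.
Column 5: 87 + 111 + 75 + 99 + 63 = 435.
Main diagonal: 120 + 102 + 84 + 66 + 63 = 435.
Anti-diagonal: 87 + 93 + 84 + 90 + 81 = 435.
All lines sum to 435.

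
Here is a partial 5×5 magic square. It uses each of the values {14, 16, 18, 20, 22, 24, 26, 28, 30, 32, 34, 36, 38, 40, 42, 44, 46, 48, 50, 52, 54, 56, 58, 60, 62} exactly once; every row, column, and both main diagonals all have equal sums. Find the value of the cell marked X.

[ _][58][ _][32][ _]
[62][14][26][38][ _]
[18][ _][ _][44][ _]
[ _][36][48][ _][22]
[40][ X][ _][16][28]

52

The 25 entries sum to 950, so each line sums to 950/5 = 190.
From row 2, 190 − (62 + 14 + 26 + 38) gives (2,5) = 50.
Column 4: 32 + 38 + 44 + 16 + ? = 190, so (4,4) = 60.
Using row 4: 36 + 48 + 60 + 22 + ? → (4,1) = 190 − 166 = 24.
The remaining cell in column 1 is (1,1) = 190 − 144 = 46.
From main diagonal, 190 − (46 + 14 + 60 + 28) gives (3,3) = 42.
Anti-diagonal must total 190; the given cells sum to 156, so (1,5) = 34.
Row 1 must total 190; the given cells sum to 170, so (1,3) = 20.
Using column 3: 20 + 26 + 42 + 48 + ? → (5,3) = 190 − 136 = 54.
Column 5: 34 + 50 + 22 + 28 + ? = 190, so (3,5) = 56.
Row 3 must total 190; the given cells sum to 160, so (3,2) = 30.
Row 5: 40 + 54 + 16 + 28 + ? = 190, so (5,2) = 52.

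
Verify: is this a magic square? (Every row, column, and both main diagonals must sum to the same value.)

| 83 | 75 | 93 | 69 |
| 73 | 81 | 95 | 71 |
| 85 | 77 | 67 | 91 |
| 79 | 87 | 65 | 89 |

Row 1: 83 + 75 + 93 + 69 = 320.
Row 2: 73 + 81 + 95 + 71 = 320.
Row 3: 85 + 77 + 67 + 91 = 320.
Row 4: 79 + 87 + 65 + 89 = 320.
Column 1: 83 + 73 + 85 + 79 = 320.
Column 2: 75 + 81 + 77 + 87 = 320.
Column 3: 93 + 95 + 67 + 65 = 320.
Column 4: 69 + 71 + 91 + 89 = 320.
Main diagonal: 83 + 81 + 67 + 89 = 320.
Anti-diagonal: 69 + 95 + 77 + 79 = 320.
All lines sum to 320.

Yes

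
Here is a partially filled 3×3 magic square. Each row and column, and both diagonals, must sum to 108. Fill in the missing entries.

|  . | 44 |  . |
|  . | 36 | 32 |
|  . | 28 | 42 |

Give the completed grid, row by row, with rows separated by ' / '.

Row 2 needs 108; the known cells sum to 68, so (2,1) = 40.
From row 3, 108 − (28 + 42) gives (3,1) = 38.
Using column 1: 40 + 38 + ? → (1,1) = 108 − 78 = 30.
Using column 3: 32 + 42 + ? → (1,3) = 108 − 74 = 34.

30 44 34 / 40 36 32 / 38 28 42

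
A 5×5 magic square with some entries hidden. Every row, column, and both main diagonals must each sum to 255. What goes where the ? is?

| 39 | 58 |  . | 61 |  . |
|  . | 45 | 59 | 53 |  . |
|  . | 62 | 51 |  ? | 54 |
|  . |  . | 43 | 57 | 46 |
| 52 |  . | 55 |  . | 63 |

Column 3 needs 255; the known cells sum to 208, so (1,3) = 47.
The remaining cell in row 1 is (1,5) = 255 − 205 = 50.
Column 5 must total 255; the given cells sum to 213, so (2,5) = 42.
From anti-diagonal, 255 − (50 + 53 + 51 + 52) gives (4,2) = 49.
Row 2 needs 255; the known cells sum to 199, so (2,1) = 56.
From row 4, 255 − (49 + 43 + 57 + 46) gives (4,1) = 60.
The remaining cell in column 1 is (3,1) = 255 − 207 = 48.
Column 2: 58 + 45 + 62 + 49 + ? = 255, so (5,2) = 41.
Using row 3: 48 + 62 + 51 + 54 + ? → (3,4) = 255 − 215 = 40.

40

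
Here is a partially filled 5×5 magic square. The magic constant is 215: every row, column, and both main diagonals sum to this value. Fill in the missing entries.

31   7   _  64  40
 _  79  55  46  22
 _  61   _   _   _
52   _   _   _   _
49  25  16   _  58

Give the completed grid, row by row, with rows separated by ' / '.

31 7 73 64 40 / 13 79 55 46 22 / 70 61 37 28 19 / 52 43 34 10 76 / 49 25 16 67 58

Row 1: 31 + 7 + 64 + 40 + ? = 215, so (1,3) = 73.
The remaining cell in row 2 is (2,1) = 215 − 202 = 13.
Using row 5: 49 + 25 + 16 + 58 + ? → (5,4) = 215 − 148 = 67.
The remaining cell in column 1 is (3,1) = 215 − 145 = 70.
Using column 2: 7 + 79 + 61 + 25 + ? → (4,2) = 215 − 172 = 43.
Anti-diagonal: 40 + 46 + 43 + 49 + ? = 215, so (3,3) = 37.
Column 3: 73 + 55 + 37 + 16 + ? = 215, so (4,3) = 34.
Main diagonal must total 215; the given cells sum to 205, so (4,4) = 10.
From row 4, 215 − (52 + 43 + 34 + 10) gives (4,5) = 76.
From column 4, 215 − (64 + 46 + 10 + 67) gives (3,4) = 28.
Column 5: 40 + 22 + 76 + 58 + ? = 215, so (3,5) = 19.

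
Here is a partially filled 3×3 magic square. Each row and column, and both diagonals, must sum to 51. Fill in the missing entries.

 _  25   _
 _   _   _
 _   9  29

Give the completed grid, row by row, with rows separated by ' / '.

Row 3 needs 51; the known cells sum to 38, so (3,1) = 13.
The remaining cell in column 2 is (2,2) = 51 − 34 = 17.
Main diagonal: 17 + 29 + ? = 51, so (1,1) = 5.
Anti-diagonal must total 51; the given cells sum to 30, so (1,3) = 21.
The remaining cell in column 1 is (2,1) = 51 − 18 = 33.
Using column 3: 21 + 29 + ? → (2,3) = 51 − 50 = 1.

5 25 21 / 33 17 1 / 13 9 29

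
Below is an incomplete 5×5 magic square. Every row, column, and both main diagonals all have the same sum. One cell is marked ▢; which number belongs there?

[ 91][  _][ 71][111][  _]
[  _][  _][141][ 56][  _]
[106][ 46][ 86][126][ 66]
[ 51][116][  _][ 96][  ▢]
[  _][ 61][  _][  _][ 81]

136

Row 3 is complete and sums to 430; that is the magic constant.
Using column 4: 111 + 56 + 126 + 96 + ? → (5,4) = 430 − 389 = 41.
Using main diagonal: 91 + 86 + 96 + 81 + ? → (2,2) = 430 − 354 = 76.
Column 2 needs 430; the known cells sum to 299, so (1,2) = 131.
The remaining cell in row 1 is (1,5) = 430 − 404 = 26.
Anti-diagonal: 26 + 56 + 86 + 116 + ? = 430, so (5,1) = 146.
Row 5 must total 430; the given cells sum to 329, so (5,3) = 101.
Column 1: 91 + 106 + 51 + 146 + ? = 430, so (2,1) = 36.
From column 3, 430 − (71 + 141 + 86 + 101) gives (4,3) = 31.
Row 2 must total 430; the given cells sum to 309, so (2,5) = 121.
Row 4 must total 430; the given cells sum to 294, so (4,5) = 136.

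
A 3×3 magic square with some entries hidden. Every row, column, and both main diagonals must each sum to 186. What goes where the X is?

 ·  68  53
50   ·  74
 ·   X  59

56

Row 1 needs 186; the known cells sum to 121, so (1,1) = 65.
Row 2 must total 186; the given cells sum to 124, so (2,2) = 62.
Column 1 must total 186; the given cells sum to 115, so (3,1) = 71.
Column 2 needs 186; the known cells sum to 130, so (3,2) = 56.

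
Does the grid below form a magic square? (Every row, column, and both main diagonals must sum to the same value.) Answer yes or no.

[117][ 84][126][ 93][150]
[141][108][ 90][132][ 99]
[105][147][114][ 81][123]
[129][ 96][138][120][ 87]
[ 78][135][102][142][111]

No — column 4 sums to 568 but column 2 sums to 570.

Row 1: 117 + 84 + 126 + 93 + 150 = 570.
Row 2: 141 + 108 + 90 + 132 + 99 = 570.
Row 3: 105 + 147 + 114 + 81 + 123 = 570.
Row 4: 129 + 96 + 138 + 120 + 87 = 570.
Row 5: 78 + 135 + 102 + 142 + 111 = 568.
Column 1: 117 + 141 + 105 + 129 + 78 = 570.
Column 2: 84 + 108 + 147 + 96 + 135 = 570.
Column 3: 126 + 90 + 114 + 138 + 102 = 570.
Column 4: 93 + 132 + 81 + 120 + 142 = 568.
Column 5: 150 + 99 + 123 + 87 + 111 = 570.
Main diagonal: 117 + 108 + 114 + 120 + 111 = 570.
Anti-diagonal: 150 + 132 + 114 + 96 + 78 = 570.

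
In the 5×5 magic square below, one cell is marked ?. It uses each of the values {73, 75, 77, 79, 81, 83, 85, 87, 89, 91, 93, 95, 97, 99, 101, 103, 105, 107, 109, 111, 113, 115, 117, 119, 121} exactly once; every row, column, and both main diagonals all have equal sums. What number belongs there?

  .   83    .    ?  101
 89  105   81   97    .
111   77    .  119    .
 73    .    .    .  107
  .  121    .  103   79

75

The 25 entries sum to 2425, so each line sums to 2425/5 = 485.
Row 2: 89 + 105 + 81 + 97 + ? = 485, so (2,5) = 113.
Using column 2: 83 + 105 + 77 + 121 + ? → (4,2) = 485 − 386 = 99.
Column 5 needs 485; the known cells sum to 400, so (3,5) = 85.
The remaining cell in row 3 is (3,3) = 485 − 392 = 93.
The remaining cell in anti-diagonal is (5,1) = 485 − 390 = 95.
Row 5: 95 + 121 + 103 + 79 + ? = 485, so (5,3) = 87.
From column 1, 485 − (89 + 111 + 73 + 95) gives (1,1) = 117.
Main diagonal needs 485; the known cells sum to 394, so (4,4) = 91.
The remaining cell in row 4 is (4,3) = 485 − 370 = 115.
Column 3: 81 + 93 + 115 + 87 + ? = 485, so (1,3) = 109.
Column 4 needs 485; the known cells sum to 410, so (1,4) = 75.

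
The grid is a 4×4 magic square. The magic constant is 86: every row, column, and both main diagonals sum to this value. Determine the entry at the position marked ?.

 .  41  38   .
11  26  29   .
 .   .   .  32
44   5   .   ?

35

From row 2, 86 − (11 + 26 + 29) gives (2,4) = 20.
Column 2 must total 86; the given cells sum to 72, so (3,2) = 14.
From anti-diagonal, 86 − (29 + 14 + 44) gives (1,4) = -1.
The remaining cell in row 1 is (1,1) = 86 − 78 = 8.
Column 1 must total 86; the given cells sum to 63, so (3,1) = 23.
Column 4: -1 + 20 + 32 + ? = 86, so (4,4) = 35.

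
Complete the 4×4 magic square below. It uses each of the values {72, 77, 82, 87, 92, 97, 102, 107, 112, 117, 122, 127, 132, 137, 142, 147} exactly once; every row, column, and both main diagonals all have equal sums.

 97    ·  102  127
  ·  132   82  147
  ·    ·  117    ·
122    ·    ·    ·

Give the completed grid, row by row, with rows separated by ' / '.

The 16 entries sum to 1752, so each line sums to 1752/4 = 438.
From row 1, 438 − (97 + 102 + 127) gives (1,2) = 112.
Row 2 needs 438; the known cells sum to 361, so (2,1) = 77.
From column 1, 438 − (97 + 77 + 122) gives (3,1) = 142.
Column 3 must total 438; the given cells sum to 301, so (4,3) = 137.
Main diagonal: 97 + 132 + 117 + ? = 438, so (4,4) = 92.
Anti-diagonal needs 438; the known cells sum to 331, so (3,2) = 107.
Row 3 must total 438; the given cells sum to 366, so (3,4) = 72.
Row 4: 122 + 137 + 92 + ? = 438, so (4,2) = 87.

97 112 102 127 / 77 132 82 147 / 142 107 117 72 / 122 87 137 92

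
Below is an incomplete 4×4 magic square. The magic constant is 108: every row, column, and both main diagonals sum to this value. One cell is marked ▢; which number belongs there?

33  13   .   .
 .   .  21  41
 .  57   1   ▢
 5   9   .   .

-3

Column 2 must total 108; the given cells sum to 79, so (2,2) = 29.
Main diagonal: 33 + 29 + 1 + ? = 108, so (4,4) = 45.
Using anti-diagonal: 21 + 57 + 5 + ? → (1,4) = 108 − 83 = 25.
Row 1: 33 + 13 + 25 + ? = 108, so (1,3) = 37.
The remaining cell in row 2 is (2,1) = 108 − 91 = 17.
Row 4: 5 + 9 + 45 + ? = 108, so (4,3) = 49.
Column 1 needs 108; the known cells sum to 55, so (3,1) = 53.
From column 4, 108 − (25 + 41 + 45) gives (3,4) = -3.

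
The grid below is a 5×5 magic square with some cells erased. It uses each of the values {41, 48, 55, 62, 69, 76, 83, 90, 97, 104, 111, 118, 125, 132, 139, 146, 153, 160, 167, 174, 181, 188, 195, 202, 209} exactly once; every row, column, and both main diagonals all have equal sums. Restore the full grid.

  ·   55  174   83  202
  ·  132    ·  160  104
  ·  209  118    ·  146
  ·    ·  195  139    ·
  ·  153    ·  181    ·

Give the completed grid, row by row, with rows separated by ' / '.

111 55 174 83 202 / 188 132 41 160 104 / 90 209 118 62 146 / 167 76 195 139 48 / 69 153 97 181 125

The 25 entries sum to 3125, so each line sums to 3125/5 = 625.
From row 1, 625 − (55 + 174 + 83 + 202) gives (1,1) = 111.
Column 2: 55 + 132 + 209 + 153 + ? = 625, so (4,2) = 76.
Column 4: 83 + 160 + 139 + 181 + ? = 625, so (3,4) = 62.
Main diagonal: 111 + 132 + 118 + 139 + ? = 625, so (5,5) = 125.
Anti-diagonal needs 625; the known cells sum to 556, so (5,1) = 69.
From row 3, 625 − (209 + 118 + 62 + 146) gives (3,1) = 90.
From row 5, 625 − (69 + 153 + 181 + 125) gives (5,3) = 97.
The remaining cell in column 3 is (2,3) = 625 − 584 = 41.
The remaining cell in column 5 is (4,5) = 625 − 577 = 48.
Row 2: 132 + 41 + 160 + 104 + ? = 625, so (2,1) = 188.
Row 4 needs 625; the known cells sum to 458, so (4,1) = 167.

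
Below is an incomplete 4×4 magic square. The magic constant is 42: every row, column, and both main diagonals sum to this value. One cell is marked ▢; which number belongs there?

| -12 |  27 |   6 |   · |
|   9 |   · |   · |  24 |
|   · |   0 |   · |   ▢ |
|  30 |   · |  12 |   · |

Row 1 must total 42; the given cells sum to 21, so (1,4) = 21.
The remaining cell in column 1 is (3,1) = 42 − 27 = 15.
Anti-diagonal must total 42; the given cells sum to 51, so (2,3) = -9.
Row 2 must total 42; the given cells sum to 24, so (2,2) = 18.
Column 2 must total 42; the given cells sum to 45, so (4,2) = -3.
From column 3, 42 − (6 + (-9) + 12) gives (3,3) = 33.
From main diagonal, 42 − (-12 + 18 + 33) gives (4,4) = 3.
The remaining cell in row 3 is (3,4) = 42 − 48 = -6.

-6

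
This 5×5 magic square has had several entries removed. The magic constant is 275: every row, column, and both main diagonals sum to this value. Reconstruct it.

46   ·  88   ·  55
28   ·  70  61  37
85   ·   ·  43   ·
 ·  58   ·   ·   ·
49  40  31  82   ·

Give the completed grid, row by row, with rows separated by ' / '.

Using row 2: 28 + 70 + 61 + 37 + ? → (2,2) = 275 − 196 = 79.
Using row 5: 49 + 40 + 31 + 82 + ? → (5,5) = 275 − 202 = 73.
From column 1, 275 − (46 + 28 + 85 + 49) gives (4,1) = 67.
Anti-diagonal must total 275; the given cells sum to 223, so (3,3) = 52.
The remaining cell in column 3 is (4,3) = 275 − 241 = 34.
Main diagonal needs 275; the known cells sum to 250, so (4,4) = 25.
Row 4 must total 275; the given cells sum to 184, so (4,5) = 91.
From column 4, 275 − (61 + 43 + 25 + 82) gives (1,4) = 64.
Column 5 needs 275; the known cells sum to 256, so (3,5) = 19.
The remaining cell in row 1 is (1,2) = 275 − 253 = 22.
From row 3, 275 − (85 + 52 + 43 + 19) gives (3,2) = 76.

46 22 88 64 55 / 28 79 70 61 37 / 85 76 52 43 19 / 67 58 34 25 91 / 49 40 31 82 73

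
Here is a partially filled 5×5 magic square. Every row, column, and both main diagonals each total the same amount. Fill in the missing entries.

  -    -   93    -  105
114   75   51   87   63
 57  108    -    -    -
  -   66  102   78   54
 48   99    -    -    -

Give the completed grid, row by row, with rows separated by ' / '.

81 42 93 69 105 / 114 75 51 87 63 / 57 108 84 45 96 / 90 66 102 78 54 / 48 99 60 111 72

Row 2 is already complete: 114 + 75 + 51 + 87 + 63 = 390, so that is the magic constant.
Row 4 must total 390; the given cells sum to 300, so (4,1) = 90.
From column 1, 390 − (114 + 57 + 90 + 48) gives (1,1) = 81.
Column 2: 75 + 108 + 66 + 99 + ? = 390, so (1,2) = 42.
Using anti-diagonal: 105 + 87 + 66 + 48 + ? → (3,3) = 390 − 306 = 84.
Row 1 needs 390; the known cells sum to 321, so (1,4) = 69.
Column 3: 93 + 51 + 84 + 102 + ? = 390, so (5,3) = 60.
Using main diagonal: 81 + 75 + 84 + 78 + ? → (5,5) = 390 − 318 = 72.
From row 5, 390 − (48 + 99 + 60 + 72) gives (5,4) = 111.
From column 4, 390 − (69 + 87 + 78 + 111) gives (3,4) = 45.
Column 5 must total 390; the given cells sum to 294, so (3,5) = 96.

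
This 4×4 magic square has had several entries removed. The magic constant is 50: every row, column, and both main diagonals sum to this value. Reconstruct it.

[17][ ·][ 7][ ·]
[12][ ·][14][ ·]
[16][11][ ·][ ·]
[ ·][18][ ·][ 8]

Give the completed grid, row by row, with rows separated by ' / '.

17 6 7 20 / 12 15 14 9 / 16 11 10 13 / 5 18 19 8

Column 1 must total 50; the given cells sum to 45, so (4,1) = 5.
Anti-diagonal needs 50; the known cells sum to 30, so (1,4) = 20.
The remaining cell in row 1 is (1,2) = 50 − 44 = 6.
Using row 4: 5 + 18 + 8 + ? → (4,3) = 50 − 31 = 19.
Column 2 must total 50; the given cells sum to 35, so (2,2) = 15.
From column 3, 50 − (7 + 14 + 19) gives (3,3) = 10.
From row 2, 50 − (12 + 15 + 14) gives (2,4) = 9.
The remaining cell in row 3 is (3,4) = 50 − 37 = 13.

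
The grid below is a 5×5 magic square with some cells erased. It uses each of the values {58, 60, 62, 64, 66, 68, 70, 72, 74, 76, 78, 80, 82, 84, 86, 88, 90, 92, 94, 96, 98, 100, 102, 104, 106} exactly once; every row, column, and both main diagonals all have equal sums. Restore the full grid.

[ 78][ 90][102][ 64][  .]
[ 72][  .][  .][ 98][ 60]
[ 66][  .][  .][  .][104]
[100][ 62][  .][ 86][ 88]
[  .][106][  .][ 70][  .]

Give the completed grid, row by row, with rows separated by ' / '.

78 90 102 64 76 / 72 84 96 98 60 / 66 68 80 92 104 / 100 62 74 86 88 / 94 106 58 70 82

The 25 entries sum to 2050, so each line sums to 2050/5 = 410.
Using row 1: 78 + 90 + 102 + 64 + ? → (1,5) = 410 − 334 = 76.
Row 4: 100 + 62 + 86 + 88 + ? = 410, so (4,3) = 74.
Column 1 must total 410; the given cells sum to 316, so (5,1) = 94.
Column 4 must total 410; the given cells sum to 318, so (3,4) = 92.
Column 5 needs 410; the known cells sum to 328, so (5,5) = 82.
The remaining cell in anti-diagonal is (3,3) = 410 − 330 = 80.
From row 3, 410 − (66 + 80 + 92 + 104) gives (3,2) = 68.
Row 5 must total 410; the given cells sum to 352, so (5,3) = 58.
Column 2 needs 410; the known cells sum to 326, so (2,2) = 84.
Column 3 needs 410; the known cells sum to 314, so (2,3) = 96.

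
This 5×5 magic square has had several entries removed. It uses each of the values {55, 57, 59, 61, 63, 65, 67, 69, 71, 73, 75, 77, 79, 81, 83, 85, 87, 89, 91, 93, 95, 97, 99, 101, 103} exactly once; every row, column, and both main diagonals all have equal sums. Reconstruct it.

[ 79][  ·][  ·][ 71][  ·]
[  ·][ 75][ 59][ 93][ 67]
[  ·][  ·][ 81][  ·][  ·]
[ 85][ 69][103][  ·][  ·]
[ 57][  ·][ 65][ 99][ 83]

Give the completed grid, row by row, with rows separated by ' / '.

79 63 87 71 95 / 101 75 59 93 67 / 73 97 81 55 89 / 85 69 103 77 61 / 57 91 65 99 83

The 25 entries sum to 1975, so each line sums to 1975/5 = 395.
The remaining cell in row 2 is (2,1) = 395 − 294 = 101.
From row 5, 395 − (57 + 65 + 99 + 83) gives (5,2) = 91.
Column 1: 79 + 101 + 85 + 57 + ? = 395, so (3,1) = 73.
Column 3 must total 395; the given cells sum to 308, so (1,3) = 87.
Main diagonal: 79 + 75 + 81 + 83 + ? = 395, so (4,4) = 77.
Anti-diagonal must total 395; the given cells sum to 300, so (1,5) = 95.
Row 1 must total 395; the given cells sum to 332, so (1,2) = 63.
Row 4 must total 395; the given cells sum to 334, so (4,5) = 61.
From column 2, 395 − (63 + 75 + 69 + 91) gives (3,2) = 97.
Column 4: 71 + 93 + 77 + 99 + ? = 395, so (3,4) = 55.
Column 5 must total 395; the given cells sum to 306, so (3,5) = 89.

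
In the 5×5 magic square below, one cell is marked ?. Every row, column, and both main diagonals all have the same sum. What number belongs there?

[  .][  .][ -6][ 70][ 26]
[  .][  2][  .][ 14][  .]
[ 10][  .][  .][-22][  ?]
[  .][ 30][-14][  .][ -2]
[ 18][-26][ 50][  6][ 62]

Row 5 is complete and sums to 110; that is the magic constant.
Column 4: 70 + 14 + (-22) + 6 + ? = 110, so (4,4) = 42.
Anti-diagonal must total 110; the given cells sum to 88, so (3,3) = 22.
Row 4 must total 110; the given cells sum to 56, so (4,1) = 54.
Column 3 needs 110; the known cells sum to 52, so (2,3) = 58.
From main diagonal, 110 − (2 + 22 + 42 + 62) gives (1,1) = -18.
Row 1: -18 + (-6) + 70 + 26 + ? = 110, so (1,2) = 38.
From column 1, 110 − (-18 + 10 + 54 + 18) gives (2,1) = 46.
Column 2 must total 110; the given cells sum to 44, so (3,2) = 66.
Row 2 needs 110; the known cells sum to 120, so (2,5) = -10.
Row 3: 10 + 66 + 22 + (-22) + ? = 110, so (3,5) = 34.

34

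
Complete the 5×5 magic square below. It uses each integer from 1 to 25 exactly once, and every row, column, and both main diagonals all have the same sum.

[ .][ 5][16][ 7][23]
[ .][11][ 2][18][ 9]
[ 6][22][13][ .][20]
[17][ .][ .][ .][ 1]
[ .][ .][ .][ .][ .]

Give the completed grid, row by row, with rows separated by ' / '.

14 5 16 7 23 / 25 11 2 18 9 / 6 22 13 4 20 / 17 8 24 15 1 / 3 19 10 21 12

The entries are 1 through 25, which sum to 325, so each line sums to 325/5 = 65.
The remaining cell in row 1 is (1,1) = 65 − 51 = 14.
Using row 2: 11 + 2 + 18 + 9 + ? → (2,1) = 65 − 40 = 25.
From row 3, 65 − (6 + 22 + 13 + 20) gives (3,4) = 4.
Column 1 must total 65; the given cells sum to 62, so (5,1) = 3.
Column 5 must total 65; the given cells sum to 53, so (5,5) = 12.
Main diagonal: 14 + 11 + 13 + 12 + ? = 65, so (4,4) = 15.
Anti-diagonal needs 65; the known cells sum to 57, so (4,2) = 8.
The remaining cell in row 4 is (4,3) = 65 − 41 = 24.
Column 2 must total 65; the given cells sum to 46, so (5,2) = 19.
Column 3 needs 65; the known cells sum to 55, so (5,3) = 10.
Column 4 needs 65; the known cells sum to 44, so (5,4) = 21.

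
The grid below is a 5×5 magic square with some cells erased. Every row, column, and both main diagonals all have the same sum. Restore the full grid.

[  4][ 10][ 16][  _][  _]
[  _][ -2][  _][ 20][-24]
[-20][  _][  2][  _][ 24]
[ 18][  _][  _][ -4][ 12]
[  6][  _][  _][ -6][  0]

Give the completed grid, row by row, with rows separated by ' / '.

4 10 16 -18 -12 / -8 -2 14 20 -24 / -20 -14 2 8 24 / 18 -16 -10 -4 12 / 6 22 -22 -6 0

Main diagonal is already complete: 4 + -2 + 2 + -4 + 0 = 0, so that is the magic constant.
Column 1 needs 0; the known cells sum to 8, so (2,1) = -8.
Column 5 must total 0; the given cells sum to 12, so (1,5) = -12.
Anti-diagonal must total 0; the given cells sum to 16, so (4,2) = -16.
From row 1, 0 − (4 + 10 + 16 + (-12)) gives (1,4) = -18.
The remaining cell in row 2 is (2,3) = 0 − (-14) = 14.
Using row 4: 18 + (-16) + (-4) + 12 + ? → (4,3) = 0 − 10 = -10.
Using column 3: 16 + 14 + 2 + (-10) + ? → (5,3) = 0 − 22 = -22.
From column 4, 0 − (-18 + 20 + (-4) + (-6)) gives (3,4) = 8.
The remaining cell in row 3 is (3,2) = 0 − 14 = -14.
Using row 5: 6 + (-22) + (-6) + 0 + ? → (5,2) = 0 − (-22) = 22.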